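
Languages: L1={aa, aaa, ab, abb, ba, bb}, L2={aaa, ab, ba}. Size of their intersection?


L1 = {aa, aaa, ab, abb, ba, bb}
L2 = {aaa, ab, ba}
Checking each string in L1 against L2:
  'aa': in L2? No
  'aaa': in L2? Yes
  'ab': in L2? Yes
  'abb': in L2? No
  'ba': in L2? Yes
  'bb': in L2? No
Intersection = {aaa, ab, ba}
|L1 ∩ L2| = 3

3


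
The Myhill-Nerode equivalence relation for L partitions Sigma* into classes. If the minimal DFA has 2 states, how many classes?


Myhill-Nerode theorem:
Number of equivalence classes = number of states in minimal DFA
Minimal DFA states = 2
Therefore equivalence classes = 2

2


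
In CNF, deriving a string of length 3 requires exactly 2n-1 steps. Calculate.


Chomsky Normal Form derivation:
String length n = 3
Each step either:
  - Splits a nonterminal into two (n-1 such steps)
  - Converts a nonterminal to terminal (n such steps)
Total = (n-1) + n = 2n - 1
= 2(3) - 1
= 6 - 1
= 5

5


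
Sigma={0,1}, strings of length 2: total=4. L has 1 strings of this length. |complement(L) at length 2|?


Alphabet: {0,1}
String length: 2
Total strings of length 2 = 2^2 = 4
Strings in L = 1
Complement = total - |L|
= 4 - 1
= 3

3


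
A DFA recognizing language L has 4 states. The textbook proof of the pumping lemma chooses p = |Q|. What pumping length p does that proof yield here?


Pumping lemma for regular languages (standard proof):
Take p = |Q|, the number of DFA states.
Any string of length >= |Q| passes through |Q|+1 states while reading its first |Q| symbols,
so by pigeonhole some state repeats, giving the loop that can be pumped.
Here |Q| = 4
Therefore the proof uses p = 4

4


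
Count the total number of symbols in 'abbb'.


String: 'abbb'
Counting characters:
  'a' appears 1 time(s)
  'b' appears 3 time(s)
Total length = 1 + 3 = 4

4


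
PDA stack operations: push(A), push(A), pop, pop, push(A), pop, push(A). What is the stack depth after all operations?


Tracing stack operations:
  push(A) -> stack = [A], depth=1
  push(A) -> stack = [A,A], depth=2
  pop -> removed A, stack = [A], depth=1
  pop -> removed A, stack = [], depth=0
  push(A) -> stack = [A], depth=1
  pop -> removed A, stack = [], depth=0
  push(A) -> stack = [A], depth=1
Final depth = 1

1


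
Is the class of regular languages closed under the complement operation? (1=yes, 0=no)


Regular languages are closed under:
- Union (DFA product construction)
- Intersection (DFA product construction)
- Complement (swap accept/reject states)
- Concatenation (NFA construction)
- Kleene star (NFA construction)
complement is in this list
Therefore: closed

1


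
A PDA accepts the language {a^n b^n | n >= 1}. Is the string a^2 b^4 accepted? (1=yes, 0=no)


Language requires equal numbers of a's and b's
PDA pushes for each 'a', pops for each 'b'
Number of a's = 2
Number of b's = 4
2 != 4 -> Reject

0


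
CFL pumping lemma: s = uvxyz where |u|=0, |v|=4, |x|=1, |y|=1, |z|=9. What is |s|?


|s| = |u| + |v| + |x| + |y| + |z|
= 0 + 4 + 1 + 1 + 9
= 4 + 1 + 10
= 5 + 10
= 15

15


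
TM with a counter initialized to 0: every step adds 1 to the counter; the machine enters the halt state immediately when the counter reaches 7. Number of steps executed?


Counter starts at 0. Counting sequence:
  Step 1: counter = 1
  Step 2: counter = 2
  Step 3: counter = 3
  Step 4: counter = 4
  Step 5: counter = 5
  Step 6: counter = 6
  Step 7: counter = 7
Counter reached 7 -> halt
Total steps = 7

7


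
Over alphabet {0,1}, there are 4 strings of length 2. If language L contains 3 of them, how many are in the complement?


Alphabet: {0,1}
String length: 2
Total strings of length 2 = 2^2 = 4
Strings in L = 3
Complement = total - |L|
= 4 - 3
= 1

1


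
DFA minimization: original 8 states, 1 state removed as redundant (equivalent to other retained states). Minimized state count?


Original DFA: 8 states
Redundant states removed: 1
Minimized states = original - removed
= 8 - 1
= 7

7


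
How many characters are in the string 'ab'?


String: 'ab'
Counting characters:
  'a' appears 1 time(s)
  'b' appears 1 time(s)
Total length = 1 + 1 = 2

2


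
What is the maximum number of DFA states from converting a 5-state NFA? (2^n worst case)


NFA has 5 states
Subset construction: each DFA state = subset of NFA states
Maximum subsets = 2^5
2^5 = 32

32


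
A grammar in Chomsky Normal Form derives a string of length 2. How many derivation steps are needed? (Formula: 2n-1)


Chomsky Normal Form derivation:
String length n = 2
Each step either:
  - Splits a nonterminal into two (n-1 such steps)
  - Converts a nonterminal to terminal (n such steps)
Total = (n-1) + n = 2n - 1
= 2(2) - 1
= 4 - 1
= 3

3


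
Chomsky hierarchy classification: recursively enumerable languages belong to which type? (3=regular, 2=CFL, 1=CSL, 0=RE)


Chomsky hierarchy levels:
  Type 3: Regular (DFA/NFA/regex)
  Type 2: Context-free (PDA)
  Type 1: Context-sensitive
  Type 0: Recursively enumerable (TM)
'recursively enumerable' corresponds to Type 0

0


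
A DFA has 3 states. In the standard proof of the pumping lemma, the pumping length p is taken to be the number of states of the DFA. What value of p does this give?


Pumping lemma for regular languages (standard proof):
Take p = |Q|, the number of DFA states.
Any string of length >= |Q| passes through |Q|+1 states while reading its first |Q| symbols,
so by pigeonhole some state repeats, giving the loop that can be pumped.
Here |Q| = 3
Therefore the proof uses p = 3

3


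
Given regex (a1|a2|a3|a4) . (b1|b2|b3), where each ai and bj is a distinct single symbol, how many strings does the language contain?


First group: 4 alternatives
Second group: 3 alternatives
Concatenation: each choice from group 1 pairs with each from group 2
Total = 4 x 3 = 12

12


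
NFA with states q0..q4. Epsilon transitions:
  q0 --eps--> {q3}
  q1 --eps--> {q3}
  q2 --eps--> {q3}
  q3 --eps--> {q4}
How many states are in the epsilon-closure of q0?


Starting from q0
Initialize closure = {q0}
Follow epsilon from q0 -> add q3
Follow epsilon from q3 -> add q4
Final closure: {q0, q3, q4}
Size = 3

3


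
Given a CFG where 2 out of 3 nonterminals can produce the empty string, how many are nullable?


Nonterminals: {S, A, B}
A nonterminal is nullable if it can derive epsilon
Counting nullable nonterminals: 2
Total nullable = 2

2


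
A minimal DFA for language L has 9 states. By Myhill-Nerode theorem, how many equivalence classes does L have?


Myhill-Nerode theorem:
Number of equivalence classes = number of states in minimal DFA
Minimal DFA states = 9
Therefore equivalence classes = 9

9


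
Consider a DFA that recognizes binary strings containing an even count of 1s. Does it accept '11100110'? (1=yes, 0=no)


DFA has 2 states: q_even (start, accept=yes) and q_odd
Processing string '11100110' character by character:
  Position 0: read '1', 1-count=1 -> q_odd
  Position 1: read '1', 1-count=2 -> q_even
  Position 2: read '1', 1-count=3 -> q_odd
  Position 3: read '0', 1-count=3 -> q_odd (no change)
  Position 4: read '0', 1-count=3 -> q_odd (no change)
  Position 5: read '1', 1-count=4 -> q_even
  Position 6: read '1', 1-count=5 -> q_odd
  Position 7: read '0', 1-count=5 -> q_odd (no change)
Final state: q_odd, total 1s = 5 (odd); the DFA requires an even count -> reject

0


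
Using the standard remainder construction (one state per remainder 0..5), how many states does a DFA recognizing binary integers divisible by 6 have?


Divisibility by 6 is tracked via the remainder mod 6: 0, 1, ..., 5
The construction assigns one state to each remainder
Number of remainders = 6

6


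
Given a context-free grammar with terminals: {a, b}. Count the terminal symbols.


Terminal symbols: a, b
Counting each: a (#1), b (#2)
Total = 2

2


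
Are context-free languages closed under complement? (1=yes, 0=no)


CFL closure properties:
  Closed under: union, concatenation, Kleene star
  NOT closed under: intersection, complement
Operation 'complement' is in not-closed list -> No (not closed)

0


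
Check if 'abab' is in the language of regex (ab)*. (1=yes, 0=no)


Pattern: (ab)*
String: 'abab'
Pattern requires: zero or more repetitions of 'ab'
Pairs: ['ab', 'ab']
All pairs are 'ab'? Yes
Result: 1

1


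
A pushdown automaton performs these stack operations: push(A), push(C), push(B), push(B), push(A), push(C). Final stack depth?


Tracing stack operations:
  push(A) -> stack = [A], depth=1
  push(C) -> stack = [A,C], depth=2
  push(B) -> stack = [A,C,B], depth=3
  push(B) -> stack = [A,C,B,B], depth=4
  push(A) -> stack = [A,C,B,B,A], depth=5
  push(C) -> stack = [A,C,B,B,A,C], depth=6
Final depth = 6

6


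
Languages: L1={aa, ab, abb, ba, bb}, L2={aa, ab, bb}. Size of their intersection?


L1 = {aa, ab, abb, ba, bb}
L2 = {aa, ab, bb}
Checking each string in L1 against L2:
  'aa': in L2? Yes
  'ab': in L2? Yes
  'abb': in L2? No
  'ba': in L2? No
  'bb': in L2? Yes
Intersection = {aa, ab, bb}
|L1 ∩ L2| = 3

3


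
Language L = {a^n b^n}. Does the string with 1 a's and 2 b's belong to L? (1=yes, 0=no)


Language requires equal numbers of a's and b's
PDA pushes for each 'a', pops for each 'b'
Number of a's = 1
Number of b's = 2
1 != 2 -> Reject

0


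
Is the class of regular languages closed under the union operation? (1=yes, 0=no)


Regular languages are closed under:
- Union (DFA product construction)
- Intersection (DFA product construction)
- Complement (swap accept/reject states)
- Concatenation (NFA construction)
- Kleene star (NFA construction)
union is in this list
Therefore: closed

1


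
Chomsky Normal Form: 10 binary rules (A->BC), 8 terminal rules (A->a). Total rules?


CNF allows two rule forms:
  A -> BC (binary): 10 rules
  A -> a (terminal): 8 rules
Total = 10 + 8 = 18

18


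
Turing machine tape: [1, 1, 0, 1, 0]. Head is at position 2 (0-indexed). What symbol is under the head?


Tape: [1, 1, 0, 1, 0]
Positions: 0 1 2 3 4
Values:    1 1 0 1 0
Head at position 2
tape[2] = 0

0


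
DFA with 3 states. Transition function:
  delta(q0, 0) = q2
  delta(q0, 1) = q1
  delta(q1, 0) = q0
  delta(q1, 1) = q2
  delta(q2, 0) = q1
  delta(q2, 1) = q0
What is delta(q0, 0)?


Looking up transition function:
delta(q0, 0) in the table
Row: q0, Column: 0
Result: q2

q2


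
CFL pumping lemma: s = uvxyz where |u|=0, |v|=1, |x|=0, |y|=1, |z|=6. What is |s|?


|s| = |u| + |v| + |x| + |y| + |z|
= 0 + 1 + 0 + 1 + 6
= 1 + 0 + 7
= 1 + 7
= 8

8


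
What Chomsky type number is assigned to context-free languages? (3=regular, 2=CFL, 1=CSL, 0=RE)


Chomsky hierarchy levels:
  Type 3: Regular (DFA/NFA/regex)
  Type 2: Context-free (PDA)
  Type 1: Context-sensitive
  Type 0: Recursively enumerable (TM)
'context-free' corresponds to Type 2

2


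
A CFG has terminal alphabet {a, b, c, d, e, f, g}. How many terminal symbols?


Terminal symbols: a, b, c, d, e, f, g
Counting each: a (#1), b (#2), c (#3), d (#4), e (#5), f (#6), g (#7)
Total = 7

7


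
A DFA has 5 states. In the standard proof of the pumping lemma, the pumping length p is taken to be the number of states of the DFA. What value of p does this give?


Pumping lemma for regular languages (standard proof):
Take p = |Q|, the number of DFA states.
Any string of length >= |Q| passes through |Q|+1 states while reading its first |Q| symbols,
so by pigeonhole some state repeats, giving the loop that can be pumped.
Here |Q| = 5
Therefore the proof uses p = 5

5


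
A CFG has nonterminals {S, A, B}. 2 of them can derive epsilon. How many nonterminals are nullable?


Nonterminals: {S, A, B}
A nonterminal is nullable if it can derive epsilon
Counting nullable nonterminals: 2
Total nullable = 2

2


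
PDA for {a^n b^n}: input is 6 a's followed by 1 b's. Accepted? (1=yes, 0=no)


Language requires equal numbers of a's and b's
PDA pushes for each 'a', pops for each 'b'
Number of a's = 6
Number of b's = 1
6 != 1 -> Reject

0


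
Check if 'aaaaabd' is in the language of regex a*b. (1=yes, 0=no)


Pattern: a*b
String: 'aaaaabd'
Pattern requires: zero or more 'a's followed by exactly one 'b'
Found 5 leading 'a's
Remaining: 'bd'
Remaining is not 'b' -> no match
Result: 0

0


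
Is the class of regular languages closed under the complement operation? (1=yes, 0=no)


Regular languages are closed under:
- Union (DFA product construction)
- Intersection (DFA product construction)
- Complement (swap accept/reject states)
- Concatenation (NFA construction)
- Kleene star (NFA construction)
complement is in this list
Therefore: closed

1


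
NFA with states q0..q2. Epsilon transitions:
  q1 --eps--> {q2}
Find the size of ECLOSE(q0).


Starting from q0
Initialize closure = {q0}
q0 has no outgoing epsilon transitions -> nothing to add
Final closure: {q0}
Size = 1

1


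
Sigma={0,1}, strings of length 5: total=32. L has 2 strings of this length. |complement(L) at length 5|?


Alphabet: {0,1}
String length: 5
Total strings of length 5 = 2^5 = 32
Strings in L = 2
Complement = total - |L|
= 32 - 2
= 30

30


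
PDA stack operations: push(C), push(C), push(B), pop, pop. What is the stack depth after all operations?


Tracing stack operations:
  push(C) -> stack = [C], depth=1
  push(C) -> stack = [C,C], depth=2
  push(B) -> stack = [C,C,B], depth=3
  pop -> removed B, stack = [C,C], depth=2
  pop -> removed C, stack = [C], depth=1
Final depth = 1

1


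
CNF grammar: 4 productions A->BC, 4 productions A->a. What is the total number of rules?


CNF allows two rule forms:
  A -> BC (binary): 4 rules
  A -> a (terminal): 4 rules
Total = 4 + 4 = 8

8


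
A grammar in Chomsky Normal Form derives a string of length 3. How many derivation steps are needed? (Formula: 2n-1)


Chomsky Normal Form derivation:
String length n = 3
Each step either:
  - Splits a nonterminal into two (n-1 such steps)
  - Converts a nonterminal to terminal (n such steps)
Total = (n-1) + n = 2n - 1
= 2(3) - 1
= 6 - 1
= 5

5


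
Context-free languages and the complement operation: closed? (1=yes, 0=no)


CFL closure properties:
  Closed under: union, concatenation, Kleene star
  NOT closed under: intersection, complement
Operation 'complement' is in not-closed list -> No (not closed)

0


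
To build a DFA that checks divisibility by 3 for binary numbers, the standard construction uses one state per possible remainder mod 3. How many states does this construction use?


Divisibility by 3 is tracked via the remainder mod 3: 0, 1, ..., 2
The construction assigns one state to each remainder
Number of remainders = 3

3


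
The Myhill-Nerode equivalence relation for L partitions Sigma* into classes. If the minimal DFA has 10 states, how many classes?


Myhill-Nerode theorem:
Number of equivalence classes = number of states in minimal DFA
Minimal DFA states = 10
Therefore equivalence classes = 10

10


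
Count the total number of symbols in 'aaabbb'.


String: 'aaabbb'
Counting characters:
  'a' appears 3 time(s)
  'b' appears 3 time(s)
Total length = 3 + 3 = 6

6


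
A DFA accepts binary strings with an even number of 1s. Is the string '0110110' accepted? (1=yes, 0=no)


DFA has 2 states: q_even (start, accept=yes) and q_odd
Processing string '0110110' character by character:
  Position 0: read '0', 1-count=0 -> q_even (no change)
  Position 1: read '1', 1-count=1 -> q_odd
  Position 2: read '1', 1-count=2 -> q_even
  Position 3: read '0', 1-count=2 -> q_even (no change)
  Position 4: read '1', 1-count=3 -> q_odd
  Position 5: read '1', 1-count=4 -> q_even
  Position 6: read '0', 1-count=4 -> q_even (no change)
Final state: q_even, total 1s = 4 (even); the DFA requires an even count -> accept

1


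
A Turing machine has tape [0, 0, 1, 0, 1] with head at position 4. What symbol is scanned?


Tape: [0, 0, 1, 0, 1]
Positions: 0 1 2 3 4
Values:    0 0 1 0 1
Head at position 4
tape[4] = 1

1


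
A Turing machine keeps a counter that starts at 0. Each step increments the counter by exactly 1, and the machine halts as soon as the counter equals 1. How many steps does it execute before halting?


Counter starts at 0. Counting sequence:
  Step 1: counter = 1
Counter reached 1 -> halt
Total steps = 1

1


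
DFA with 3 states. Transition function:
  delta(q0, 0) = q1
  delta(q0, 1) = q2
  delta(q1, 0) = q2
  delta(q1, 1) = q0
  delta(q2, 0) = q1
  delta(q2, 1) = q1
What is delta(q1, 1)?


Looking up transition function:
delta(q1, 1) in the table
Row: q1, Column: 1
Result: q0

q0


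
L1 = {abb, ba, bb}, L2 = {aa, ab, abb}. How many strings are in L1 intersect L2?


L1 = {abb, ba, bb}
L2 = {aa, ab, abb}
Checking each string in L1 against L2:
  'abb': in L2? Yes
  'ba': in L2? No
  'bb': in L2? No
Intersection = {abb}
|L1 ∩ L2| = 1

1


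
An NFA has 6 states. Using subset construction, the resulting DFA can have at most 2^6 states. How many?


NFA has 6 states
Subset construction: each DFA state = subset of NFA states
Maximum subsets = 2^6
2^6 = 64

64


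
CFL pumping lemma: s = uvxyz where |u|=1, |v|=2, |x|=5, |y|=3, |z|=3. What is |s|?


|s| = |u| + |v| + |x| + |y| + |z|
= 1 + 2 + 5 + 3 + 3
= 3 + 5 + 6
= 8 + 6
= 14

14


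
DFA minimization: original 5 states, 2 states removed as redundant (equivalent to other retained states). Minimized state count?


Original DFA: 5 states
Redundant states removed: 2
Minimized states = original - removed
= 5 - 2
= 3

3


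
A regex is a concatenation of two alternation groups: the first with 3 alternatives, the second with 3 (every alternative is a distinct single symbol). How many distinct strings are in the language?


First group: 3 alternatives
Second group: 3 alternatives
Concatenation: each choice from group 1 pairs with each from group 2
Total = 3 x 3 = 9

9


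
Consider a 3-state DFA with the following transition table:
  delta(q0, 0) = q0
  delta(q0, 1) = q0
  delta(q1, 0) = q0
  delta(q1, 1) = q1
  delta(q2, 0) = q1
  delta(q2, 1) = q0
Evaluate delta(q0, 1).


Looking up transition function:
delta(q0, 1) in the table
Row: q0, Column: 1
Result: q0

q0


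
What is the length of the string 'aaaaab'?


String: 'aaaaab'
Counting characters:
  'a' appears 5 time(s)
  'b' appears 1 time(s)
Total length = 5 + 1 = 6

6


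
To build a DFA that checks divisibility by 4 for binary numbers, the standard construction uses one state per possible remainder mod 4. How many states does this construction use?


Divisibility by 4 is tracked via the remainder mod 4: 0, 1, ..., 3
The construction assigns one state to each remainder
Number of remainders = 4

4


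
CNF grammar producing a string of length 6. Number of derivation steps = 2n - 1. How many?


Chomsky Normal Form derivation:
String length n = 6
Each step either:
  - Splits a nonterminal into two (n-1 such steps)
  - Converts a nonterminal to terminal (n such steps)
Total = (n-1) + n = 2n - 1
= 2(6) - 1
= 12 - 1
= 11

11


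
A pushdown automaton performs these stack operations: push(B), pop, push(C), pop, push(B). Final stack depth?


Tracing stack operations:
  push(B) -> stack = [B], depth=1
  pop -> removed B, stack = [], depth=0
  push(C) -> stack = [C], depth=1
  pop -> removed C, stack = [], depth=0
  push(B) -> stack = [B], depth=1
Final depth = 1

1


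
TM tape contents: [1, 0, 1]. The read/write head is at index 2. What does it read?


Tape: [1, 0, 1]
Positions: 0 1 2
Values:    1 0 1
Head at position 2
tape[2] = 1

1


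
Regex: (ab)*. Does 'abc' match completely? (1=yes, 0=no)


Pattern: (ab)*
String: 'abc'
Pattern requires: zero or more repetitions of 'ab'
Length 3 is odd -> cannot be (ab)* -> no match
Result: 0

0


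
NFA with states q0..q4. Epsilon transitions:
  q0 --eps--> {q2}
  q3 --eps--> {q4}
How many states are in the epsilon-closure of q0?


Starting from q0
Initialize closure = {q0}
Follow epsilon from q0 -> add q2
Final closure: {q0, q2}
Size = 2

2


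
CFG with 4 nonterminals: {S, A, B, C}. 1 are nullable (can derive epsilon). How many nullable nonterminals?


Nonterminals: {S, A, B, C}
A nonterminal is nullable if it can derive epsilon
Counting nullable nonterminals: 1
Total nullable = 1

1


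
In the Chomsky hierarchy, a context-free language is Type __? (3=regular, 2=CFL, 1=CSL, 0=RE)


Chomsky hierarchy levels:
  Type 3: Regular (DFA/NFA/regex)
  Type 2: Context-free (PDA)
  Type 1: Context-sensitive
  Type 0: Recursively enumerable (TM)
'context-free' corresponds to Type 2

2


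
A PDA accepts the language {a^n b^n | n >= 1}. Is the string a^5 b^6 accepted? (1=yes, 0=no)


Language requires equal numbers of a's and b's
PDA pushes for each 'a', pops for each 'b'
Number of a's = 5
Number of b's = 6
5 != 6 -> Reject

0


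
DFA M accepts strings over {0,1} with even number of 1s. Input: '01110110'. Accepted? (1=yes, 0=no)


DFA has 2 states: q_even (start, accept=yes) and q_odd
Processing string '01110110' character by character:
  Position 0: read '0', 1-count=0 -> q_even (no change)
  Position 1: read '1', 1-count=1 -> q_odd
  Position 2: read '1', 1-count=2 -> q_even
  Position 3: read '1', 1-count=3 -> q_odd
  Position 4: read '0', 1-count=3 -> q_odd (no change)
  Position 5: read '1', 1-count=4 -> q_even
  Position 6: read '1', 1-count=5 -> q_odd
  Position 7: read '0', 1-count=5 -> q_odd (no change)
Final state: q_odd, total 1s = 5 (odd); the DFA requires an even count -> reject

0


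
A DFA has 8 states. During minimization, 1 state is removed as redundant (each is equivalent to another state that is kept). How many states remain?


Original DFA: 8 states
Redundant states removed: 1
Minimized states = original - removed
= 8 - 1
= 7

7


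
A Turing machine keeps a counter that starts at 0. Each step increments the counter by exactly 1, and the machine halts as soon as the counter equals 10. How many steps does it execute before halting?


Counter starts at 0. Counting sequence:
  Step 1: counter = 1
  Step 2: counter = 2
  Step 3: counter = 3
  Step 4: counter = 4
  Step 5: counter = 5
  Step 6: counter = 6
  ...
  Step 10: counter = 10
Counter reached 10 -> halt
Total steps = 10

10


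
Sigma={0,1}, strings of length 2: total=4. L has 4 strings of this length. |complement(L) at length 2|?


Alphabet: {0,1}
String length: 2
Total strings of length 2 = 2^2 = 4
Strings in L = 4
Complement = total - |L|
= 4 - 4
= 0

0


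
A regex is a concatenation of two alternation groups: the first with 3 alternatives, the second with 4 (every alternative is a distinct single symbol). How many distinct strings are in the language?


First group: 3 alternatives
Second group: 4 alternatives
Concatenation: each choice from group 1 pairs with each from group 2
Total = 3 x 4 = 12

12


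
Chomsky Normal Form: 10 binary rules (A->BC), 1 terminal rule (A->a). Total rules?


CNF allows two rule forms:
  A -> BC (binary): 10 rules
  A -> a (terminal): 1 rule
Total = 10 + 1 = 11

11


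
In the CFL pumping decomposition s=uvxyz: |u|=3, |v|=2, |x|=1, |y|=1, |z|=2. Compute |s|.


|s| = |u| + |v| + |x| + |y| + |z|
= 3 + 2 + 1 + 1 + 2
= 5 + 1 + 3
= 6 + 3
= 9

9


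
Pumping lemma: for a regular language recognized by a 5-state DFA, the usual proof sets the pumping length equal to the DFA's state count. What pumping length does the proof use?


Pumping lemma for regular languages (standard proof):
Take p = |Q|, the number of DFA states.
Any string of length >= |Q| passes through |Q|+1 states while reading its first |Q| symbols,
so by pigeonhole some state repeats, giving the loop that can be pumped.
Here |Q| = 5
Therefore the proof uses p = 5

5


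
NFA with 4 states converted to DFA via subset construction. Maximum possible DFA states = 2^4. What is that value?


NFA has 4 states
Subset construction: each DFA state = subset of NFA states
Maximum subsets = 2^4
2^4 = 16

16


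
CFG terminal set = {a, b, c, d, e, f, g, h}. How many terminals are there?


Terminal symbols: a, b, c, d, e, f, g, h
Counting each: a (#1), b (#2), c (#3), d (#4), e (#5), f (#6), g (#7), h (#8)
Total = 8

8


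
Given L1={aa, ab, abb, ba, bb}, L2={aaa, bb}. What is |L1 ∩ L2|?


L1 = {aa, ab, abb, ba, bb}
L2 = {aaa, bb}
Checking each string in L1 against L2:
  'aa': in L2? No
  'ab': in L2? No
  'abb': in L2? No
  'ba': in L2? No
  'bb': in L2? Yes
Intersection = {bb}
|L1 ∩ L2| = 1

1


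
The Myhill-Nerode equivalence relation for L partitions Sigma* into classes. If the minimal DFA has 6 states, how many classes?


Myhill-Nerode theorem:
Number of equivalence classes = number of states in minimal DFA
Minimal DFA states = 6
Therefore equivalence classes = 6

6


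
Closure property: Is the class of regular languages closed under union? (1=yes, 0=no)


Regular languages are closed under all standard operations:
- Union: Yes (product construction)
- Intersection: Yes (product construction)
- Complement: Yes (swap accept/reject)
- Concatenation: Yes (NFA construction)
Operation: union -> Closed

1


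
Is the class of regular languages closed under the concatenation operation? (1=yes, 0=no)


Regular languages are closed under:
- Union (DFA product construction)
- Intersection (DFA product construction)
- Complement (swap accept/reject states)
- Concatenation (NFA construction)
- Kleene star (NFA construction)
concatenation is in this list
Therefore: closed

1


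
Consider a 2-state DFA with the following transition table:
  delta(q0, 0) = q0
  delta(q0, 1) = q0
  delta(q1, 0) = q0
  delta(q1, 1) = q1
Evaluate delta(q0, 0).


Looking up transition function:
delta(q0, 0) in the table
Row: q0, Column: 0
Result: q0

q0


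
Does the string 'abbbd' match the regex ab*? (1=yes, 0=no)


Pattern: ab*
String: 'abbbd'
Pattern requires: exactly one 'a' followed by zero or more 'b's
First char is 'a' -> OK
Rest 'bbbd': all b's? No
Result: 0

0


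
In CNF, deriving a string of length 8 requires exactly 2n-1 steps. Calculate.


Chomsky Normal Form derivation:
String length n = 8
Each step either:
  - Splits a nonterminal into two (n-1 such steps)
  - Converts a nonterminal to terminal (n such steps)
Total = (n-1) + n = 2n - 1
= 2(8) - 1
= 16 - 1
= 15

15


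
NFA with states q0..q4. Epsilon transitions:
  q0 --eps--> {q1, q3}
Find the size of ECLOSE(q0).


Starting from q0
Initialize closure = {q0}
Follow epsilon from q0 -> add q1
Follow epsilon from q0 -> add q3
Final closure: {q0, q1, q3}
Size = 3

3


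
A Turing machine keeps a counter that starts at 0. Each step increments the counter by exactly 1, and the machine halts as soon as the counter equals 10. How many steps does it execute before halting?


Counter starts at 0. Counting sequence:
  Step 1: counter = 1
  Step 2: counter = 2
  Step 3: counter = 3
  Step 4: counter = 4
  Step 5: counter = 5
  Step 6: counter = 6
  ...
  Step 10: counter = 10
Counter reached 10 -> halt
Total steps = 10

10


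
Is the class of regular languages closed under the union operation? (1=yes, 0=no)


Regular languages are closed under:
- Union (DFA product construction)
- Intersection (DFA product construction)
- Complement (swap accept/reject states)
- Concatenation (NFA construction)
- Kleene star (NFA construction)
union is in this list
Therefore: closed

1


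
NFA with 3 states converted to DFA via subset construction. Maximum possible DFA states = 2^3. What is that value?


NFA has 3 states
Subset construction: each DFA state = subset of NFA states
Maximum subsets = 2^3
2^3 = 8

8


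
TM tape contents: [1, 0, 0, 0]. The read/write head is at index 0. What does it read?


Tape: [1, 0, 0, 0]
Positions: 0 1 2 3
Values:    1 0 0 0
Head at position 0
tape[0] = 1

1


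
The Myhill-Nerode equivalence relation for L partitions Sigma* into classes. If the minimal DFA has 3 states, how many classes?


Myhill-Nerode theorem:
Number of equivalence classes = number of states in minimal DFA
Minimal DFA states = 3
Therefore equivalence classes = 3

3


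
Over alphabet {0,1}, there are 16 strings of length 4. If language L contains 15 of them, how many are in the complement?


Alphabet: {0,1}
String length: 4
Total strings of length 4 = 2^4 = 16
Strings in L = 15
Complement = total - |L|
= 16 - 15
= 1

1


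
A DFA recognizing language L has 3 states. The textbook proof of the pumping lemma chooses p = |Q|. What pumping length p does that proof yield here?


Pumping lemma for regular languages (standard proof):
Take p = |Q|, the number of DFA states.
Any string of length >= |Q| passes through |Q|+1 states while reading its first |Q| symbols,
so by pigeonhole some state repeats, giving the loop that can be pumped.
Here |Q| = 3
Therefore the proof uses p = 3

3


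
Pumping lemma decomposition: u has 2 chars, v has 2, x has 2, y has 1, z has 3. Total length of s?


|s| = |u| + |v| + |x| + |y| + |z|
= 2 + 2 + 2 + 1 + 3
= 4 + 2 + 4
= 6 + 4
= 10

10


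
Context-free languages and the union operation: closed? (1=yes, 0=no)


CFL closure properties:
  Closed under: union, concatenation, Kleene star
  NOT closed under: intersection, complement
Operation 'union' is in closed list -> Yes (closed)

1


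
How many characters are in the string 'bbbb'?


String: 'bbbb'
Counting characters:
  'b' appears 4 time(s)
Total length = 0 + 4 = 4

4


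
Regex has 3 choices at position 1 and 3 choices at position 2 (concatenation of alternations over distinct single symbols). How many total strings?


First group: 3 alternatives
Second group: 3 alternatives
Concatenation: each choice from group 1 pairs with each from group 2
Total = 3 x 3 = 9

9


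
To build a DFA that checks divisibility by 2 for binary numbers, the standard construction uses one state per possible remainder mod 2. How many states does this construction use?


Divisibility by 2 is tracked via the remainder mod 2: 0, 1, ..., 1
The construction assigns one state to each remainder
Number of remainders = 2

2


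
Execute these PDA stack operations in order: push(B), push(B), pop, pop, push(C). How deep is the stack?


Tracing stack operations:
  push(B) -> stack = [B], depth=1
  push(B) -> stack = [B,B], depth=2
  pop -> removed B, stack = [B], depth=1
  pop -> removed B, stack = [], depth=0
  push(C) -> stack = [C], depth=1
Final depth = 1

1


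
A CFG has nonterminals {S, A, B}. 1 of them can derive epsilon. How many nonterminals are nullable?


Nonterminals: {S, A, B}
A nonterminal is nullable if it can derive epsilon
Counting nullable nonterminals: 1
Total nullable = 1

1


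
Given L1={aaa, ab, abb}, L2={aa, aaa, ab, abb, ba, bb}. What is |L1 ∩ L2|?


L1 = {aaa, ab, abb}
L2 = {aa, aaa, ab, abb, ba, bb}
Checking each string in L1 against L2:
  'aaa': in L2? Yes
  'ab': in L2? Yes
  'abb': in L2? Yes
Intersection = {aaa, ab, abb}
|L1 ∩ L2| = 3

3


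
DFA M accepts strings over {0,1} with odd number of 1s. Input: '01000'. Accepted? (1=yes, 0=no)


DFA has 2 states: q_even (start, accept=no) and q_odd
Processing string '01000' character by character:
  Position 0: read '0', 1-count=0 -> q_even (no change)
  Position 1: read '1', 1-count=1 -> q_odd
  Position 2: read '0', 1-count=1 -> q_odd (no change)
  Position 3: read '0', 1-count=1 -> q_odd (no change)
  Position 4: read '0', 1-count=1 -> q_odd (no change)
Final state: q_odd, total 1s = 1 (odd); the DFA requires an odd count -> accept

1


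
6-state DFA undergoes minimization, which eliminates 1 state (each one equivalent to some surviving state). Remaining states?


Original DFA: 6 states
Redundant states removed: 1
Minimized states = original - removed
= 6 - 1
= 5

5


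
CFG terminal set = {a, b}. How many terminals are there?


Terminal symbols: a, b
Counting each: a (#1), b (#2)
Total = 2

2


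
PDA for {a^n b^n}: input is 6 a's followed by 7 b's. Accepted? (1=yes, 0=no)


Language requires equal numbers of a's and b's
PDA pushes for each 'a', pops for each 'b'
Number of a's = 6
Number of b's = 7
6 != 7 -> Reject

0


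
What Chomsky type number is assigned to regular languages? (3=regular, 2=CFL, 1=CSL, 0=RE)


Chomsky hierarchy levels:
  Type 3: Regular (DFA/NFA/regex)
  Type 2: Context-free (PDA)
  Type 1: Context-sensitive
  Type 0: Recursively enumerable (TM)
'regular' corresponds to Type 3

3


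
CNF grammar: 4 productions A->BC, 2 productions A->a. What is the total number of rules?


CNF allows two rule forms:
  A -> BC (binary): 4 rules
  A -> a (terminal): 2 rules
Total = 4 + 2 = 6

6


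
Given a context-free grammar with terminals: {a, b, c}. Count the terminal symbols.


Terminal symbols: a, b, c
Counting each: a (#1), b (#2), c (#3)
Total = 3

3


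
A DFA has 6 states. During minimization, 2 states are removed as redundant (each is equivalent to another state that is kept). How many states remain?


Original DFA: 6 states
Redundant states removed: 2
Minimized states = original - removed
= 6 - 2
= 4

4


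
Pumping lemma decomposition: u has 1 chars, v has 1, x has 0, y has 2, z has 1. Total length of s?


|s| = |u| + |v| + |x| + |y| + |z|
= 1 + 1 + 0 + 2 + 1
= 2 + 0 + 3
= 2 + 3
= 5

5


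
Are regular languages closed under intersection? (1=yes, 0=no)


Regular languages are closed under:
- Union (DFA product construction)
- Intersection (DFA product construction)
- Complement (swap accept/reject states)
- Concatenation (NFA construction)
- Kleene star (NFA construction)
intersection is in this list
Therefore: closed

1


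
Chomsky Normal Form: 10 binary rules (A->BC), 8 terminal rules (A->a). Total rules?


CNF allows two rule forms:
  A -> BC (binary): 10 rules
  A -> a (terminal): 8 rules
Total = 10 + 8 = 18

18


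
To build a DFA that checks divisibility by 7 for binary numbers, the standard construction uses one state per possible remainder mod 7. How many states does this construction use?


Divisibility by 7 is tracked via the remainder mod 7: 0, 1, ..., 6
The construction assigns one state to each remainder
Number of remainders = 7

7


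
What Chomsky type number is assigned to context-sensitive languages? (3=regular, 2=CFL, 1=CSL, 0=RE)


Chomsky hierarchy levels:
  Type 3: Regular (DFA/NFA/regex)
  Type 2: Context-free (PDA)
  Type 1: Context-sensitive
  Type 0: Recursively enumerable (TM)
'context-sensitive' corresponds to Type 1

1


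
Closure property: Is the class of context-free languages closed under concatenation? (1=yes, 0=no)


CFL closure properties:
  Closed under: union, concatenation, Kleene star
  NOT closed under: intersection, complement
Operation 'concatenation' is in closed list -> Yes (closed)

1


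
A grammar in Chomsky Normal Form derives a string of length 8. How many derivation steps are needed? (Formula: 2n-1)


Chomsky Normal Form derivation:
String length n = 8
Each step either:
  - Splits a nonterminal into two (n-1 such steps)
  - Converts a nonterminal to terminal (n such steps)
Total = (n-1) + n = 2n - 1
= 2(8) - 1
= 16 - 1
= 15

15


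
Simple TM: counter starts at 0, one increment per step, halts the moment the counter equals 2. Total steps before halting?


Counter starts at 0. Counting sequence:
  Step 1: counter = 1
  Step 2: counter = 2
Counter reached 2 -> halt
Total steps = 2

2


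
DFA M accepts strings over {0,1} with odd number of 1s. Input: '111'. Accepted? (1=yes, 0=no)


DFA has 2 states: q_even (start, accept=no) and q_odd
Processing string '111' character by character:
  Position 0: read '1', 1-count=1 -> q_odd
  Position 1: read '1', 1-count=2 -> q_even
  Position 2: read '1', 1-count=3 -> q_odd
Final state: q_odd, total 1s = 3 (odd); the DFA requires an odd count -> accept

1


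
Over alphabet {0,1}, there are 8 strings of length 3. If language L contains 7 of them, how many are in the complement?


Alphabet: {0,1}
String length: 3
Total strings of length 3 = 2^3 = 8
Strings in L = 7
Complement = total - |L|
= 8 - 7
= 1

1


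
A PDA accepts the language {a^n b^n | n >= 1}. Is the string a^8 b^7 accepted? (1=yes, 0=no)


Language requires equal numbers of a's and b's
PDA pushes for each 'a', pops for each 'b'
Number of a's = 8
Number of b's = 7
8 != 7 -> Reject

0


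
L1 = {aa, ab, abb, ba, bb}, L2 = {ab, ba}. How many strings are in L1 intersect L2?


L1 = {aa, ab, abb, ba, bb}
L2 = {ab, ba}
Checking each string in L1 against L2:
  'aa': in L2? No
  'ab': in L2? Yes
  'abb': in L2? No
  'ba': in L2? Yes
  'bb': in L2? No
Intersection = {ab, ba}
|L1 ∩ L2| = 2

2


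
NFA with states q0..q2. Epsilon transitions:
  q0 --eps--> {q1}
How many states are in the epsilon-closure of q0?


Starting from q0
Initialize closure = {q0}
Follow epsilon from q0 -> add q1
Final closure: {q0, q1}
Size = 2

2


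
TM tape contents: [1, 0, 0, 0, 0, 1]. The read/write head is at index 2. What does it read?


Tape: [1, 0, 0, 0, 0, 1]
Positions: 0 1 2 3 4 5
Values:    1 0 0 0 0 1
Head at position 2
tape[2] = 0

0


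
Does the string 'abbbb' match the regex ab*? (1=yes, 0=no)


Pattern: ab*
String: 'abbbb'
Pattern requires: exactly one 'a' followed by zero or more 'b's
First char is 'a' -> OK
Rest 'bbbb': all b's? Yes
Result: 1

1


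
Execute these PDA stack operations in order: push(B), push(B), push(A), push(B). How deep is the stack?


Tracing stack operations:
  push(B) -> stack = [B], depth=1
  push(B) -> stack = [B,B], depth=2
  push(A) -> stack = [B,B,A], depth=3
  push(B) -> stack = [B,B,A,B], depth=4
Final depth = 4

4


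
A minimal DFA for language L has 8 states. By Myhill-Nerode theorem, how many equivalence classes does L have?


Myhill-Nerode theorem:
Number of equivalence classes = number of states in minimal DFA
Minimal DFA states = 8
Therefore equivalence classes = 8

8


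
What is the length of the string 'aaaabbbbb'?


String: 'aaaabbbbb'
Counting characters:
  'a' appears 4 time(s)
  'b' appears 5 time(s)
Total length = 4 + 5 = 9

9


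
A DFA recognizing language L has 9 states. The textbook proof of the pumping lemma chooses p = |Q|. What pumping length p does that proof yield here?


Pumping lemma for regular languages (standard proof):
Take p = |Q|, the number of DFA states.
Any string of length >= |Q| passes through |Q|+1 states while reading its first |Q| symbols,
so by pigeonhole some state repeats, giving the loop that can be pumped.
Here |Q| = 9
Therefore the proof uses p = 9

9


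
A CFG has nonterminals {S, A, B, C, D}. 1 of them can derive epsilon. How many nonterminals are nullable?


Nonterminals: {S, A, B, C, D}
A nonterminal is nullable if it can derive epsilon
Counting nullable nonterminals: 1
Total nullable = 1

1


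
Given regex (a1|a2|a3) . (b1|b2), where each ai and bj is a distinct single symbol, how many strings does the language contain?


First group: 3 alternatives
Second group: 2 alternatives
Concatenation: each choice from group 1 pairs with each from group 2
Total = 3 x 2 = 6

6


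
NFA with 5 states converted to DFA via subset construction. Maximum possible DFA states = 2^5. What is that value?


NFA has 5 states
Subset construction: each DFA state = subset of NFA states
Maximum subsets = 2^5
2^5 = 32

32


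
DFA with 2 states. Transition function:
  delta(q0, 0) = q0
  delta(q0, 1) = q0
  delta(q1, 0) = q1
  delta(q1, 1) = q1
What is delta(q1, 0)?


Looking up transition function:
delta(q1, 0) in the table
Row: q1, Column: 0
Result: q1

q1


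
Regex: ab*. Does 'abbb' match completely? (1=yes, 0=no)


Pattern: ab*
String: 'abbb'
Pattern requires: exactly one 'a' followed by zero or more 'b's
First char is 'a' -> OK
Rest 'bbb': all b's? Yes
Result: 1

1


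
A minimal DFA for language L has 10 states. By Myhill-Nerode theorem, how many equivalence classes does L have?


Myhill-Nerode theorem:
Number of equivalence classes = number of states in minimal DFA
Minimal DFA states = 10
Therefore equivalence classes = 10

10
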